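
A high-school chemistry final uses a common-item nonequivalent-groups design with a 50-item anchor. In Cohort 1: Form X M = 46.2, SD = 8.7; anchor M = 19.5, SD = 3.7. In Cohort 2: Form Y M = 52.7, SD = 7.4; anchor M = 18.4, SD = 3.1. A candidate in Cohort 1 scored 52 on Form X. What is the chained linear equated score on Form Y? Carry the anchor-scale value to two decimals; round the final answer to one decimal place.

Form X → anchor (Cohort 1): v = (3.7/8.7)(52 − 46.2) + 19.5 = 21.97
anchor → Form Y (Cohort 2): y = (7.4/3.1)(21.97 − 18.4) + 52.7 = 61.2

61.2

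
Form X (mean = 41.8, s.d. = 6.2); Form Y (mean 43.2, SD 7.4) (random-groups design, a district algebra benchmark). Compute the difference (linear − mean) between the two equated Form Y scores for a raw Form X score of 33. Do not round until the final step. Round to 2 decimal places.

Mean-equated: 33 + (43.2 − 41.8) = 34.40
Linear-equated: (7.4/6.2)(33 − 41.8) + 43.2 = 32.697
Difference = 32.697 − 34.40 = -1.70

-1.70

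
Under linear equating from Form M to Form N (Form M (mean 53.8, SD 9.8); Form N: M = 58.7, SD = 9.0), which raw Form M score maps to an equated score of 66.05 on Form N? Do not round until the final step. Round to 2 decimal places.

Invert y = (SD_Y/SD_X)(x − M_X) + M_Y:
x = (SD_X/SD_Y)(y − M_Y) + M_X = (9.8/9.0)(66.05 − 58.7) + 53.8
x = 1.088889 × 7.350 + 53.8 = 61.80

61.80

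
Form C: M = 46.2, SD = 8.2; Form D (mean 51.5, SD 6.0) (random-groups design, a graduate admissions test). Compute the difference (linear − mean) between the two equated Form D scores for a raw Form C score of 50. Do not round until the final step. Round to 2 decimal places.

-1.02

Mean-equated: 50 + (51.5 − 46.2) = 55.30
Linear-equated: (6.0/8.2)(50 − 46.2) + 51.5 = 54.280
Difference = 54.280 − 55.30 = -1.02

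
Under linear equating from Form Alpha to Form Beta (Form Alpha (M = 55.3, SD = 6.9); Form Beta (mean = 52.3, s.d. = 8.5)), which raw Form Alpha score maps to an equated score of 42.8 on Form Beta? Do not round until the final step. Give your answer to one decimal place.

Invert y = (SD_Y/SD_X)(x − M_X) + M_Y:
x = (SD_X/SD_Y)(y − M_Y) + M_X = (6.9/8.5)(42.8 − 52.3) + 55.3
x = 0.811765 × -9.500 + 55.3 = 47.6

47.6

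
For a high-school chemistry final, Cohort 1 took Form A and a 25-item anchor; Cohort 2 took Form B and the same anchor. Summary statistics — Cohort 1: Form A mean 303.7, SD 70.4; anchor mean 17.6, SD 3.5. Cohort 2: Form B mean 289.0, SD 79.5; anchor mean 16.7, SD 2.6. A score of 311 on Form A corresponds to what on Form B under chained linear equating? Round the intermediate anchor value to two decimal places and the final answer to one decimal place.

Form A → anchor (Cohort 1): v = (3.5/70.4)(311 − 303.7) + 17.6 = 17.96
anchor → Form B (Cohort 2): y = (79.5/2.6)(17.96 − 16.7) + 289.0 = 327.5

327.5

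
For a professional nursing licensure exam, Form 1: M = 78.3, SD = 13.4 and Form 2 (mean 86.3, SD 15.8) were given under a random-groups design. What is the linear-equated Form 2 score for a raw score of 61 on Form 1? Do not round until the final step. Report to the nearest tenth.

Linear equating: y = (SD_Y/SD_X)(x − M_X) + M_Y
y = (15.8/13.4)(61 − 78.3) + 86.3
y = 1.179104 × -17.3 + 86.3 = -20.3985 + 86.3 = 65.9

65.9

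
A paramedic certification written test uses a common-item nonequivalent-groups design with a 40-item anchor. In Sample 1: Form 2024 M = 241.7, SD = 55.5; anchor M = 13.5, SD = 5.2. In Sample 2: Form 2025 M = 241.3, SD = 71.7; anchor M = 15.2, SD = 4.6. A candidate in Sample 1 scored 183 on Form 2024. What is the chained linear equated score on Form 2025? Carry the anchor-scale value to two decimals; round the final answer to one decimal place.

129.1

Form 2024 → anchor (Sample 1): v = (5.2/55.5)(183 − 241.7) + 13.5 = 8.00
anchor → Form 2025 (Sample 2): y = (71.7/4.6)(8.00 − 15.2) + 241.3 = 129.1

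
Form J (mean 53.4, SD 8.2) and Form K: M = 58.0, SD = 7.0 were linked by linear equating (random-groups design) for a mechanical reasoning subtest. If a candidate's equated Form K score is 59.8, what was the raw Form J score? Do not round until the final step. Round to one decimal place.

Invert y = (SD_Y/SD_X)(x − M_X) + M_Y:
x = (SD_X/SD_Y)(y − M_Y) + M_X = (8.2/7.0)(59.8 − 58.0) + 53.4
x = 1.171429 × 1.800 + 53.4 = 55.5

55.5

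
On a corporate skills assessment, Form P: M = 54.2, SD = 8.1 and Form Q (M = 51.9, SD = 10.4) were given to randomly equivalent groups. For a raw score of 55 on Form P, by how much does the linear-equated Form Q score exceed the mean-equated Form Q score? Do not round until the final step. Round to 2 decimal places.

0.23

Mean-equated: 55 + (51.9 − 54.2) = 52.70
Linear-equated: (10.4/8.1)(55 − 54.2) + 51.9 = 52.927
Difference = 52.927 − 52.70 = 0.23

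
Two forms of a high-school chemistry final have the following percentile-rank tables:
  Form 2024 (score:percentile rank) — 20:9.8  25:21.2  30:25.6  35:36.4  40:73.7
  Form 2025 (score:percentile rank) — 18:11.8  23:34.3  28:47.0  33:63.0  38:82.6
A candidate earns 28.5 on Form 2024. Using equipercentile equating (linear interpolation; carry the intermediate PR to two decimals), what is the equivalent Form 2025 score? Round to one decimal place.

20.8

PR of 28.5 on Form 2024: 21.2 + (28.5 − 25)/(30 − 25) × (25.6 − 21.2) = 24.28
On Form 2025, PR 24.28 falls between score 18 (PR 11.8) and 23 (PR 34.3).
Interpolate: 18 + (24.28 − 11.8)/(34.3 − 11.8) × (23 − 18) = 20.8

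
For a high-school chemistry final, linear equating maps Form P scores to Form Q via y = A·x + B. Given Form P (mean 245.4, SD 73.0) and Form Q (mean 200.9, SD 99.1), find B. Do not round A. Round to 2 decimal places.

A = SD_Y / SD_X = 99.1 / 73.0 = 1.357534
B = M_Y − A·M_X = 200.9 − 1.357534 × 245.4 = -132.24

-132.24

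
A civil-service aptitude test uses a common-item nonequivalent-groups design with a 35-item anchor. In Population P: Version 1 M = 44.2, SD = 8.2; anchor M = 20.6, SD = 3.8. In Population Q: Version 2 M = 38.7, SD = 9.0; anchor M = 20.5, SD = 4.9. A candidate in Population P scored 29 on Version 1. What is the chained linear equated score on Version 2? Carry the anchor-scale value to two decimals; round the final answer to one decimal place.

26.0

Version 1 → anchor (Population P): v = (3.8/8.2)(29 − 44.2) + 20.6 = 13.56
anchor → Version 2 (Population Q): y = (9.0/4.9)(13.56 − 20.5) + 38.7 = 26.0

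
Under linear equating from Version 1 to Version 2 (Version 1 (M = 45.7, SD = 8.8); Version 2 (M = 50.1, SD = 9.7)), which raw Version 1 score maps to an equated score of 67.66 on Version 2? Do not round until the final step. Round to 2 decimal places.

61.63

Invert y = (SD_Y/SD_X)(x − M_X) + M_Y:
x = (SD_X/SD_Y)(y − M_Y) + M_X = (8.8/9.7)(67.66 − 50.1) + 45.7
x = 0.907216 × 17.560 + 45.7 = 61.63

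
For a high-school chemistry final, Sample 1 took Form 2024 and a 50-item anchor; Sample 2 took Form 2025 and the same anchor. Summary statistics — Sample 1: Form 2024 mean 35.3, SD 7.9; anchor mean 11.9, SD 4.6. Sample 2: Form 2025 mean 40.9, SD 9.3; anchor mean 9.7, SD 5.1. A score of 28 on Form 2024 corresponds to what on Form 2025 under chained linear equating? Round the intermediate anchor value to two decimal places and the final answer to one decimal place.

37.2

Form 2024 → anchor (Sample 1): v = (4.6/7.9)(28 − 35.3) + 11.9 = 7.65
anchor → Form 2025 (Sample 2): y = (9.3/5.1)(7.65 − 9.7) + 40.9 = 37.2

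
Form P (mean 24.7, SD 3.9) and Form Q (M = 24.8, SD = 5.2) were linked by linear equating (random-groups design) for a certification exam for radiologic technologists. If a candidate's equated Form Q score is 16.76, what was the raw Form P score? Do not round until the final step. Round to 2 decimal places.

Invert y = (SD_Y/SD_X)(x − M_X) + M_Y:
x = (SD_X/SD_Y)(y − M_Y) + M_X = (3.9/5.2)(16.76 − 24.8) + 24.7
x = 0.750000 × -8.040 + 24.7 = 18.67

18.67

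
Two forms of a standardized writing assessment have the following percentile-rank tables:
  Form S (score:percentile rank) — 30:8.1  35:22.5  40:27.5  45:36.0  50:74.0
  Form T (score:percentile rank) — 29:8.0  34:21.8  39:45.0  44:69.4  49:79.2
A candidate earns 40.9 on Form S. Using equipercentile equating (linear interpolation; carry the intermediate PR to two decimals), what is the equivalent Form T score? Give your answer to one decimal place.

35.6

PR of 40.9 on Form S: 27.5 + (40.9 − 40)/(45 − 40) × (36.0 − 27.5) = 29.03
On Form T, PR 29.03 falls between score 34 (PR 21.8) and 39 (PR 45.0).
Interpolate: 34 + (29.03 − 21.8)/(45.0 − 21.8) × (39 − 34) = 35.6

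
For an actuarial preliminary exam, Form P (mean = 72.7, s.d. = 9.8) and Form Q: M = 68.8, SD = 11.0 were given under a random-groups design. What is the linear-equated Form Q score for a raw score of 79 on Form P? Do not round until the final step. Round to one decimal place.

Linear equating: y = (SD_Y/SD_X)(x − M_X) + M_Y
y = (11.0/9.8)(79 − 72.7) + 68.8
y = 1.122449 × 6.3 + 68.8 = 7.0714 + 68.8 = 75.9

75.9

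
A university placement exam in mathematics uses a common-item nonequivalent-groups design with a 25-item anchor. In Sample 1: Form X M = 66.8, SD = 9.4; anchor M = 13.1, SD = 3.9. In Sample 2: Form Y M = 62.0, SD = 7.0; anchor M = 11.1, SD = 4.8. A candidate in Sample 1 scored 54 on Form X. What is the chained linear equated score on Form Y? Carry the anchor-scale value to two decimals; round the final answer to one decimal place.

57.2

Form X → anchor (Sample 1): v = (3.9/9.4)(54 − 66.8) + 13.1 = 7.79
anchor → Form Y (Sample 2): y = (7.0/4.8)(7.79 − 11.1) + 62.0 = 57.2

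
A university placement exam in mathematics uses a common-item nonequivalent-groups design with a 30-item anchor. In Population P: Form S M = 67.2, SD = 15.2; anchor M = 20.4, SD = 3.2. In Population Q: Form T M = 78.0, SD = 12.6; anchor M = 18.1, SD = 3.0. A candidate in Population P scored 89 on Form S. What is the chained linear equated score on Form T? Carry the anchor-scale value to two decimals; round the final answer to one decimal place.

106.9

Form S → anchor (Population P): v = (3.2/15.2)(89 − 67.2) + 20.4 = 24.99
anchor → Form T (Population Q): y = (12.6/3.0)(24.99 − 18.1) + 78.0 = 106.9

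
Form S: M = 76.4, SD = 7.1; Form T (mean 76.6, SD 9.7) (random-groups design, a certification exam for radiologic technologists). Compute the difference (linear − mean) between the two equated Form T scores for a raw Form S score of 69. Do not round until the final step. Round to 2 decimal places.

-2.71

Mean-equated: 69 + (76.6 − 76.4) = 69.20
Linear-equated: (9.7/7.1)(69 − 76.4) + 76.6 = 66.490
Difference = 66.490 − 69.20 = -2.71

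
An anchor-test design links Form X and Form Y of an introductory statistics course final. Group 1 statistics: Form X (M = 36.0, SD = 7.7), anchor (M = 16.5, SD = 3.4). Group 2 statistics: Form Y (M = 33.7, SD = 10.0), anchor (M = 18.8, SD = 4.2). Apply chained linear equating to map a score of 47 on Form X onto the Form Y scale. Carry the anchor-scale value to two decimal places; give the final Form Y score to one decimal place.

Form X → anchor (Group 1): v = (3.4/7.7)(47 − 36.0) + 16.5 = 21.36
anchor → Form Y (Group 2): y = (10.0/4.2)(21.36 − 18.8) + 33.7 = 39.8

39.8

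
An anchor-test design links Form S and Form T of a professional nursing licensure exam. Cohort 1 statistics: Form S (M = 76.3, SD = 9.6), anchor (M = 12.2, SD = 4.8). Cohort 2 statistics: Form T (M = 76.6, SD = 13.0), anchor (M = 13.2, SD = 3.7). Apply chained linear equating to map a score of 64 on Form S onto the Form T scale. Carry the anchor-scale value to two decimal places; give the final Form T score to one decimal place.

Form S → anchor (Cohort 1): v = (4.8/9.6)(64 − 76.3) + 12.2 = 6.05
anchor → Form T (Cohort 2): y = (13.0/3.7)(6.05 − 13.2) + 76.6 = 51.5

51.5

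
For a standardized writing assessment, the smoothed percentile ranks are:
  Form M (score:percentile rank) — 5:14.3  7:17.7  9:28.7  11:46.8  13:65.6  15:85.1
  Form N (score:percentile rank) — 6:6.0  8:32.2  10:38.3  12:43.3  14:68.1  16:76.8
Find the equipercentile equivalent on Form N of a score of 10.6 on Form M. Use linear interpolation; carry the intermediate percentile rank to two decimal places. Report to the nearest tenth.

12.0

PR of 10.6 on Form M: 28.7 + (10.6 − 9)/(11 − 9) × (46.8 − 28.7) = 43.18
On Form N, PR 43.18 falls between score 10 (PR 38.3) and 12 (PR 43.3).
Interpolate: 10 + (43.18 − 38.3)/(43.3 − 38.3) × (12 − 10) = 12.0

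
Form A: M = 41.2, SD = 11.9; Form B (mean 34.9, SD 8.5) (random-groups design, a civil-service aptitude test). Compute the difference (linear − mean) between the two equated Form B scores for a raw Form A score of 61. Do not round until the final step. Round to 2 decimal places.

-5.66

Mean-equated: 61 + (34.9 − 41.2) = 54.70
Linear-equated: (8.5/11.9)(61 − 41.2) + 34.9 = 49.043
Difference = 49.043 − 54.70 = -5.66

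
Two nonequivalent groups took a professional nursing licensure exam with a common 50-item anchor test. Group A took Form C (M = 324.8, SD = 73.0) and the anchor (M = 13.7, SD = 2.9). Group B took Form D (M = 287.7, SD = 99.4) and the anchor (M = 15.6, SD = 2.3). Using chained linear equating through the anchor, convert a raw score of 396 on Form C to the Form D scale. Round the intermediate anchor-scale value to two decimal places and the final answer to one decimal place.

Form C → anchor (Group A): v = (2.9/73.0)(396 − 324.8) + 13.7 = 16.53
anchor → Form D (Group B): y = (99.4/2.3)(16.53 − 15.6) + 287.7 = 327.9

327.9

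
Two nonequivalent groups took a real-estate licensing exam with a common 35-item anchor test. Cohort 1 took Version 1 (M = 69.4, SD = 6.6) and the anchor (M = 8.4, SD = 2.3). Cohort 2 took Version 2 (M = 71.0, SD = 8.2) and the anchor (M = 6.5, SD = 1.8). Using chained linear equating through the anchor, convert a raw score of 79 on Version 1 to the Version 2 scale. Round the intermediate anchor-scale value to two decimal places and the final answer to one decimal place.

94.9

Version 1 → anchor (Cohort 1): v = (2.3/6.6)(79 − 69.4) + 8.4 = 11.75
anchor → Version 2 (Cohort 2): y = (8.2/1.8)(11.75 − 6.5) + 71.0 = 94.9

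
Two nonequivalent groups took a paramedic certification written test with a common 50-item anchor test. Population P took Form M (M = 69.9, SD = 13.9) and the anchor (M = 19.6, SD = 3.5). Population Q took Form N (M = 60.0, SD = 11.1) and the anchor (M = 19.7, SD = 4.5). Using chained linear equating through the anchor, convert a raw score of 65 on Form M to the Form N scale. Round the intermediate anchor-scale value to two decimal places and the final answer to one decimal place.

56.7

Form M → anchor (Population P): v = (3.5/13.9)(65 − 69.9) + 19.6 = 18.37
anchor → Form N (Population Q): y = (11.1/4.5)(18.37 − 19.7) + 60.0 = 56.7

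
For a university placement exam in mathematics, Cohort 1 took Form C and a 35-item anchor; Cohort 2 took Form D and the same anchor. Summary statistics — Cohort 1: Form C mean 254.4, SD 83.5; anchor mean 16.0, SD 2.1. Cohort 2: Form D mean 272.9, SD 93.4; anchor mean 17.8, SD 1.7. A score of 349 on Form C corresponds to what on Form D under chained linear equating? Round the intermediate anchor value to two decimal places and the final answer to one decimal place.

304.8

Form C → anchor (Cohort 1): v = (2.1/83.5)(349 − 254.4) + 16.0 = 18.38
anchor → Form D (Cohort 2): y = (93.4/1.7)(18.38 − 17.8) + 272.9 = 304.8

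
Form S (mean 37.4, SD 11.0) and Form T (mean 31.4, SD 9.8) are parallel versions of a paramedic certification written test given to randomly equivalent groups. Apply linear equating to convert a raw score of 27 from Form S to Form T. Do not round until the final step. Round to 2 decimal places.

Linear equating: y = (SD_Y/SD_X)(x − M_X) + M_Y
y = (9.8/11.0)(27 − 37.4) + 31.4
y = 0.890909 × -10.4 + 31.4 = -9.2655 + 31.4 = 22.13

22.13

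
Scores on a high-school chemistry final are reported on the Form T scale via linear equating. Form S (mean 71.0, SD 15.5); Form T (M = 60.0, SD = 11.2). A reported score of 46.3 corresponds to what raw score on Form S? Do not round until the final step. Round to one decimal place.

52.0

Invert y = (SD_Y/SD_X)(x − M_X) + M_Y:
x = (SD_X/SD_Y)(y − M_Y) + M_X = (15.5/11.2)(46.3 − 60.0) + 71.0
x = 1.383929 × -13.700 + 71.0 = 52.0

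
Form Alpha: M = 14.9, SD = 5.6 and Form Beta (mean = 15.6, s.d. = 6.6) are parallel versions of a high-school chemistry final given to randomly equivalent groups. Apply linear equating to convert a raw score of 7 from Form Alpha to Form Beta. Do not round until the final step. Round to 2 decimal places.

Linear equating: y = (SD_Y/SD_X)(x − M_X) + M_Y
y = (6.6/5.6)(7 − 14.9) + 15.6
y = 1.178571 × -7.9 + 15.6 = -9.3107 + 15.6 = 6.29

6.29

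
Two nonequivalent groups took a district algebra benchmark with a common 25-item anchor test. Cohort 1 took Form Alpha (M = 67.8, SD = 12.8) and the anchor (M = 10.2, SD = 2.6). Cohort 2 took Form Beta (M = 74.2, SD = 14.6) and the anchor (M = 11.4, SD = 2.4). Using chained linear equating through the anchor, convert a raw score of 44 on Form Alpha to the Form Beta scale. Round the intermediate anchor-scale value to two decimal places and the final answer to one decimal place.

Form Alpha → anchor (Cohort 1): v = (2.6/12.8)(44 − 67.8) + 10.2 = 5.37
anchor → Form Beta (Cohort 2): y = (14.6/2.4)(5.37 − 11.4) + 74.2 = 37.5

37.5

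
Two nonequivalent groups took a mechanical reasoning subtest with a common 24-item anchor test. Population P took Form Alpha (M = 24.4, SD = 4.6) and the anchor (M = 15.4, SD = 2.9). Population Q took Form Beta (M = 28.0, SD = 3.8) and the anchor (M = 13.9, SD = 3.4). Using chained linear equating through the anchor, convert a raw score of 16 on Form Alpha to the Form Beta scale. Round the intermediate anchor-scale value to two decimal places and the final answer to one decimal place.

Form Alpha → anchor (Population P): v = (2.9/4.6)(16 − 24.4) + 15.4 = 10.10
anchor → Form Beta (Population Q): y = (3.8/3.4)(10.10 − 13.9) + 28.0 = 23.8

23.8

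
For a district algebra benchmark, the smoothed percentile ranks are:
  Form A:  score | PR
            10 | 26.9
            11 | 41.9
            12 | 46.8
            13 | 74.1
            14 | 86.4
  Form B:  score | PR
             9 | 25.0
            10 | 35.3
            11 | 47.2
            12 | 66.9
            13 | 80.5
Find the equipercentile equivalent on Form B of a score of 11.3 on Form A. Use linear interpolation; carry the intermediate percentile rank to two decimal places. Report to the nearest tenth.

PR of 11.3 on Form A: 41.9 + (11.3 − 11)/(12 − 11) × (46.8 − 41.9) = 43.37
On Form B, PR 43.37 falls between score 10 (PR 35.3) and 11 (PR 47.2).
Interpolate: 10 + (43.37 − 35.3)/(47.2 − 35.3) × (11 − 10) = 10.7

10.7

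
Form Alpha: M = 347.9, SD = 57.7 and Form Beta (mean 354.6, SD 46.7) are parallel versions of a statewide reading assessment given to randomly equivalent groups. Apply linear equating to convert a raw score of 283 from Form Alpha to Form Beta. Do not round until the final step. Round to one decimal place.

Linear equating: y = (SD_Y/SD_X)(x − M_X) + M_Y
y = (46.7/57.7)(283 − 347.9) + 354.6
y = 0.809359 × -64.9 + 354.6 = -52.5274 + 354.6 = 302.1

302.1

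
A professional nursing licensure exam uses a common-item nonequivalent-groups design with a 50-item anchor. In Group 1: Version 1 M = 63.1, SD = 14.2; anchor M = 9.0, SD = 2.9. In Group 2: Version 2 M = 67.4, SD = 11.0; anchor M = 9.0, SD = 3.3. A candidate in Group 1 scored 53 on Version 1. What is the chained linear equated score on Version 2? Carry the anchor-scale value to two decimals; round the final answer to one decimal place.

Version 1 → anchor (Group 1): v = (2.9/14.2)(53 − 63.1) + 9.0 = 6.94
anchor → Version 2 (Group 2): y = (11.0/3.3)(6.94 − 9.0) + 67.4 = 60.5

60.5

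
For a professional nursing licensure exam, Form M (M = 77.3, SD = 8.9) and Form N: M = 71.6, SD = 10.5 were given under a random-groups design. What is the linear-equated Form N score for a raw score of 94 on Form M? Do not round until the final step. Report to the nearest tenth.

91.3

Linear equating: y = (SD_Y/SD_X)(x − M_X) + M_Y
y = (10.5/8.9)(94 − 77.3) + 71.6
y = 1.179775 × 16.7 + 71.6 = 19.7022 + 71.6 = 91.3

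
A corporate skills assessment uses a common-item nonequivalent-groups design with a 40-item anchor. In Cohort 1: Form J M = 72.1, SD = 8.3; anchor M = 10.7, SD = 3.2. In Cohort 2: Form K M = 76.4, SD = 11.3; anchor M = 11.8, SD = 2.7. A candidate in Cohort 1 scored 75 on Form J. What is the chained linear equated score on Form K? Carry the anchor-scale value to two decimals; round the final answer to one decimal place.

76.5

Form J → anchor (Cohort 1): v = (3.2/8.3)(75 − 72.1) + 10.7 = 11.82
anchor → Form K (Cohort 2): y = (11.3/2.7)(11.82 − 11.8) + 76.4 = 76.5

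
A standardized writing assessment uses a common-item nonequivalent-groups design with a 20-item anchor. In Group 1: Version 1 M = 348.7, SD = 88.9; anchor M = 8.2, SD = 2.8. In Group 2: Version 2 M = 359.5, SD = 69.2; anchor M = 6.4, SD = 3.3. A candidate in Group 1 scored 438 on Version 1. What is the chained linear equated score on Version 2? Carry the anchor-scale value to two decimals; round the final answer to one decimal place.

Version 1 → anchor (Group 1): v = (2.8/88.9)(438 − 348.7) + 8.2 = 11.01
anchor → Version 2 (Group 2): y = (69.2/3.3)(11.01 − 6.4) + 359.5 = 456.2

456.2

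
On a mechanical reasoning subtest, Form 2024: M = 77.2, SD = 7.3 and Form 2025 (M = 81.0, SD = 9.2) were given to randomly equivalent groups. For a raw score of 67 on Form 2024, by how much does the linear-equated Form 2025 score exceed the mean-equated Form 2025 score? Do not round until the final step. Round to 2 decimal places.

Mean-equated: 67 + (81.0 − 77.2) = 70.80
Linear-equated: (9.2/7.3)(67 − 77.2) + 81.0 = 68.145
Difference = 68.145 − 70.80 = -2.65

-2.65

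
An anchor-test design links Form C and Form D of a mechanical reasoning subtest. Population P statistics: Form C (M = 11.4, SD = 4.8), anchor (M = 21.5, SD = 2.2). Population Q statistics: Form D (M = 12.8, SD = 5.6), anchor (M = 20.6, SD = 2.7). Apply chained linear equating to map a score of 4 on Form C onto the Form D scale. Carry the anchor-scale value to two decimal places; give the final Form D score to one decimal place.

Form C → anchor (Population P): v = (2.2/4.8)(4 − 11.4) + 21.5 = 18.11
anchor → Form D (Population Q): y = (5.6/2.7)(18.11 − 20.6) + 12.8 = 7.6

7.6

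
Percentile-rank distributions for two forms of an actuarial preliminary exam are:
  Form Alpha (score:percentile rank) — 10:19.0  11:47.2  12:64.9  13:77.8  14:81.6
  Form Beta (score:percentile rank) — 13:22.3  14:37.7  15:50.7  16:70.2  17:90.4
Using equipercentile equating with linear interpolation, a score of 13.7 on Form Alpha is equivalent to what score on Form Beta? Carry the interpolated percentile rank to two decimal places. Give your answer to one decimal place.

PR of 13.7 on Form Alpha: 77.8 + (13.7 − 13)/(14 − 13) × (81.6 − 77.8) = 80.46
On Form Beta, PR 80.46 falls between score 16 (PR 70.2) and 17 (PR 90.4).
Interpolate: 16 + (80.46 − 70.2)/(90.4 − 70.2) × (17 − 16) = 16.5

16.5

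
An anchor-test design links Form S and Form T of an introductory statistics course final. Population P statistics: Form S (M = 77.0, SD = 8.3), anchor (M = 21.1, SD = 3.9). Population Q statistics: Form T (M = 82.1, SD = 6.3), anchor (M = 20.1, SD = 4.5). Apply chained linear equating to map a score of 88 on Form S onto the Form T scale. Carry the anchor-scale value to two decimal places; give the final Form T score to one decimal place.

Form S → anchor (Population P): v = (3.9/8.3)(88 − 77.0) + 21.1 = 26.27
anchor → Form T (Population Q): y = (6.3/4.5)(26.27 − 20.1) + 82.1 = 90.7

90.7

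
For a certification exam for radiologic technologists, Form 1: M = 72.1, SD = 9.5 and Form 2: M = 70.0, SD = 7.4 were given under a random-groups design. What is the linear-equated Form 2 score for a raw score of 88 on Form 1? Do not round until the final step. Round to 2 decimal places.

82.39

Linear equating: y = (SD_Y/SD_X)(x − M_X) + M_Y
y = (7.4/9.5)(88 − 72.1) + 70.0
y = 0.778947 × 15.9 + 70.0 = 12.3853 + 70.0 = 82.39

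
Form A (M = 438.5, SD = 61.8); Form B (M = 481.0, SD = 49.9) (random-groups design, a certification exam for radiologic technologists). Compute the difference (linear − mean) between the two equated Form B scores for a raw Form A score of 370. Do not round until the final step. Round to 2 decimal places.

Mean-equated: 370 + (481.0 − 438.5) = 412.50
Linear-equated: (49.9/61.8)(370 − 438.5) + 481.0 = 425.690
Difference = 425.690 − 412.50 = 13.19

13.19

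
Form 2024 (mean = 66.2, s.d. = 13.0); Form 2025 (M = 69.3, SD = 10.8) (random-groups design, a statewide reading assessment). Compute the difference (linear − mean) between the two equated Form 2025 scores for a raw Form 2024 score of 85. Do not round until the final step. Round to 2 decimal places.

Mean-equated: 85 + (69.3 − 66.2) = 88.10
Linear-equated: (10.8/13.0)(85 − 66.2) + 69.3 = 84.918
Difference = 84.918 − 88.10 = -3.18

-3.18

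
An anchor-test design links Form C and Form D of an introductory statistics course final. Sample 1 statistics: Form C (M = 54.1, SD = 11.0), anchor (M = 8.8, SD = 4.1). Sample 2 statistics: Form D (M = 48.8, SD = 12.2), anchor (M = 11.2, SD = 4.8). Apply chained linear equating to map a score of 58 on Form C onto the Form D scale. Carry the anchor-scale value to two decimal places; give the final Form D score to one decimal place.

Form C → anchor (Sample 1): v = (4.1/11.0)(58 − 54.1) + 8.8 = 10.25
anchor → Form D (Sample 2): y = (12.2/4.8)(10.25 − 11.2) + 48.8 = 46.4

46.4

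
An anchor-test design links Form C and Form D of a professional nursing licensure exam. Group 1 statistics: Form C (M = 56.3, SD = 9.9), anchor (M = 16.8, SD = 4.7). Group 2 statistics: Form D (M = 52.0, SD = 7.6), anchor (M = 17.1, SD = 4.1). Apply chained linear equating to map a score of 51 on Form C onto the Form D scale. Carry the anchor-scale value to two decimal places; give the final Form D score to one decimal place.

Form C → anchor (Group 1): v = (4.7/9.9)(51 − 56.3) + 16.8 = 14.28
anchor → Form D (Group 2): y = (7.6/4.1)(14.28 − 17.1) + 52.0 = 46.8

46.8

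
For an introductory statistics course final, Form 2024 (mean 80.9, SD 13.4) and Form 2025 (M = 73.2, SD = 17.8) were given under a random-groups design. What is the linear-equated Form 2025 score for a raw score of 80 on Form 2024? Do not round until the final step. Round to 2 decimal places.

Linear equating: y = (SD_Y/SD_X)(x − M_X) + M_Y
y = (17.8/13.4)(80 − 80.9) + 73.2
y = 1.328358 × -0.9 + 73.2 = -1.1955 + 73.2 = 72.00

72.00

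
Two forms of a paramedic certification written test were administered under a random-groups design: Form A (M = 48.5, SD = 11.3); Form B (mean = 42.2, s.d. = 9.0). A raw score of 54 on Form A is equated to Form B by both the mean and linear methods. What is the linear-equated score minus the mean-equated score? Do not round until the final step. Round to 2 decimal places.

-1.12

Mean-equated: 54 + (42.2 − 48.5) = 47.70
Linear-equated: (9.0/11.3)(54 − 48.5) + 42.2 = 46.581
Difference = 46.581 − 47.70 = -1.12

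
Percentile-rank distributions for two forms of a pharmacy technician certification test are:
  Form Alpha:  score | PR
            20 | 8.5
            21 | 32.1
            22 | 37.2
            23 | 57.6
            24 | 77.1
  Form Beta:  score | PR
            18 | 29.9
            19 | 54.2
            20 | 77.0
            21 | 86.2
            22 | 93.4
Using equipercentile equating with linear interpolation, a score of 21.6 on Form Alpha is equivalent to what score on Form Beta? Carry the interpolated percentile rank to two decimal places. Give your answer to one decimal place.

18.2

PR of 21.6 on Form Alpha: 32.1 + (21.6 − 21)/(22 − 21) × (37.2 − 32.1) = 35.16
On Form Beta, PR 35.16 falls between score 18 (PR 29.9) and 19 (PR 54.2).
Interpolate: 18 + (35.16 − 29.9)/(54.2 − 29.9) × (19 − 18) = 18.2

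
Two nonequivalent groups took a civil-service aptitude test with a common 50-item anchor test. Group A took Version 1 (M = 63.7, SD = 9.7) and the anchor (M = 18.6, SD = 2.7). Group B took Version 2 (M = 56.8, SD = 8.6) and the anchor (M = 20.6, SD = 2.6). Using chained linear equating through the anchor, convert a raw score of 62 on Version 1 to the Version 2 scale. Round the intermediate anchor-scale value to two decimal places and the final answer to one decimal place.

48.6

Version 1 → anchor (Group A): v = (2.7/9.7)(62 − 63.7) + 18.6 = 18.13
anchor → Version 2 (Group B): y = (8.6/2.6)(18.13 − 20.6) + 56.8 = 48.6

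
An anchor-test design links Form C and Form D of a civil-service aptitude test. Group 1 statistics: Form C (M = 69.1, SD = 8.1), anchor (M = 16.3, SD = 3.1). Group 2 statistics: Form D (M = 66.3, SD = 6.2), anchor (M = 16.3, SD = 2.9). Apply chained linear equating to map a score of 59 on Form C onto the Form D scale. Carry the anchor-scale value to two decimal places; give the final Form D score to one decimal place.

58.0

Form C → anchor (Group 1): v = (3.1/8.1)(59 − 69.1) + 16.3 = 12.43
anchor → Form D (Group 2): y = (6.2/2.9)(12.43 − 16.3) + 66.3 = 58.0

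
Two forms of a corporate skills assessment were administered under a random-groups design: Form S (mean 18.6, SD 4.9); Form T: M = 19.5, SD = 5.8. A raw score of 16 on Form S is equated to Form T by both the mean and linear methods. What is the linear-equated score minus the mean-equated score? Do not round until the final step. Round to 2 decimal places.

-0.48

Mean-equated: 16 + (19.5 − 18.6) = 16.90
Linear-equated: (5.8/4.9)(16 − 18.6) + 19.5 = 16.422
Difference = 16.422 − 16.90 = -0.48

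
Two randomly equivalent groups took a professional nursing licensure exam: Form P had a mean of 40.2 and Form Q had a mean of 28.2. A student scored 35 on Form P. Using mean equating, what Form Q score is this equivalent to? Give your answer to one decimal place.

Mean equating: y = x + (M_Y − M_X) = 35 + (28.2 − 40.2) = 23.0

23.0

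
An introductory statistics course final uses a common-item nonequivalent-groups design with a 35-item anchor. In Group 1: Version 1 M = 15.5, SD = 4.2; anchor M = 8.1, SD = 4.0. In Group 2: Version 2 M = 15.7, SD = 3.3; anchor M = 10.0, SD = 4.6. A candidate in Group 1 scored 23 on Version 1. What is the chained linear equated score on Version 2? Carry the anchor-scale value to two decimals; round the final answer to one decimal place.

Version 1 → anchor (Group 1): v = (4.0/4.2)(23 − 15.5) + 8.1 = 15.24
anchor → Version 2 (Group 2): y = (3.3/4.6)(15.24 − 10.0) + 15.7 = 19.5

19.5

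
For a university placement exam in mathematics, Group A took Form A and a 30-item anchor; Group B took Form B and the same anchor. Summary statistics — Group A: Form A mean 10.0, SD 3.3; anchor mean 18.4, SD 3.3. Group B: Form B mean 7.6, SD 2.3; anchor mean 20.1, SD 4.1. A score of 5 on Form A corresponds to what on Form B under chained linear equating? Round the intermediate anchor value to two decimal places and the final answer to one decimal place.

3.8

Form A → anchor (Group A): v = (3.3/3.3)(5 − 10.0) + 18.4 = 13.40
anchor → Form B (Group B): y = (2.3/4.1)(13.40 − 20.1) + 7.6 = 3.8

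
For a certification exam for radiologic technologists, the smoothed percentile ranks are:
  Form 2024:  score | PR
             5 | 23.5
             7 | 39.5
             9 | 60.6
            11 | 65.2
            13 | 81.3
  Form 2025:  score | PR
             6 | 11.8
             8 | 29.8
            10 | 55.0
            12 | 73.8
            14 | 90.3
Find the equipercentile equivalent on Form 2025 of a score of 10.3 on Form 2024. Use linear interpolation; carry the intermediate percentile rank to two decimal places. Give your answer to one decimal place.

PR of 10.3 on Form 2024: 60.6 + (10.3 − 9)/(11 − 9) × (65.2 − 60.6) = 63.59
On Form 2025, PR 63.59 falls between score 10 (PR 55.0) and 12 (PR 73.8).
Interpolate: 10 + (63.59 − 55.0)/(73.8 − 55.0) × (12 − 10) = 10.9

10.9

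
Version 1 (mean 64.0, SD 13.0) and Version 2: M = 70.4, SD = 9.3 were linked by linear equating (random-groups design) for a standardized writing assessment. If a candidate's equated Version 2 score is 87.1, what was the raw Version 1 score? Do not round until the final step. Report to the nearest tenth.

Invert y = (SD_Y/SD_X)(x − M_X) + M_Y:
x = (SD_X/SD_Y)(y − M_Y) + M_X = (13.0/9.3)(87.1 − 70.4) + 64.0
x = 1.397849 × 16.700 + 64.0 = 87.3

87.3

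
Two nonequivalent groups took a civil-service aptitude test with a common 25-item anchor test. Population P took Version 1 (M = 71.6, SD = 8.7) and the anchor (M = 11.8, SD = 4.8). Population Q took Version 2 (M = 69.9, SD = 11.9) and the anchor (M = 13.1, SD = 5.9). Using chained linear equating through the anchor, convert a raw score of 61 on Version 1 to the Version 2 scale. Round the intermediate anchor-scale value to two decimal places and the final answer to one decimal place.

Version 1 → anchor (Population P): v = (4.8/8.7)(61 − 71.6) + 11.8 = 5.95
anchor → Version 2 (Population Q): y = (11.9/5.9)(5.95 − 13.1) + 69.9 = 55.5

55.5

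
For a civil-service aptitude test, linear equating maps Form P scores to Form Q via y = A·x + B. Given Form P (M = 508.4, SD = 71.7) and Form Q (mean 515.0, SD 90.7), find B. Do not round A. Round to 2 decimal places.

A = SD_Y / SD_X = 90.7 / 71.7 = 1.264993
B = M_Y − A·M_X = 515.0 − 1.264993 × 508.4 = -128.12

-128.12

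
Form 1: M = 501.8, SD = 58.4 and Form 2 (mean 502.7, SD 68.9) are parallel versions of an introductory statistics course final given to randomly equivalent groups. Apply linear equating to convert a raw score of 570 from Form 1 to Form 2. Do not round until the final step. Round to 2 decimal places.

583.16

Linear equating: y = (SD_Y/SD_X)(x − M_X) + M_Y
y = (68.9/58.4)(570 − 501.8) + 502.7
y = 1.179795 × 68.2 + 502.7 = 80.4620 + 502.7 = 583.16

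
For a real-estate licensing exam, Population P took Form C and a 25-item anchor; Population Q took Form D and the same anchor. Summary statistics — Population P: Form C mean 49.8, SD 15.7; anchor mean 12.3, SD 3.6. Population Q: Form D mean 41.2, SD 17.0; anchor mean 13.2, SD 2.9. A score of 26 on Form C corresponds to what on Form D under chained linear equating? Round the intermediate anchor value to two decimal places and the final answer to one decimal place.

Form C → anchor (Population P): v = (3.6/15.7)(26 − 49.8) + 12.3 = 6.84
anchor → Form D (Population Q): y = (17.0/2.9)(6.84 − 13.2) + 41.2 = 3.9

3.9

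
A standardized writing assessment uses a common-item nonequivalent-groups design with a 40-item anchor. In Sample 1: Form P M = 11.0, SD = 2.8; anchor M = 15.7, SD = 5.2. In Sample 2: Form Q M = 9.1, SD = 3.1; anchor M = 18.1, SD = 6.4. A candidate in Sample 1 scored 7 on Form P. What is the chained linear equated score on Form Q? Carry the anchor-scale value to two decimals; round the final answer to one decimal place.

4.3

Form P → anchor (Sample 1): v = (5.2/2.8)(7 − 11.0) + 15.7 = 8.27
anchor → Form Q (Sample 2): y = (3.1/6.4)(8.27 − 18.1) + 9.1 = 4.3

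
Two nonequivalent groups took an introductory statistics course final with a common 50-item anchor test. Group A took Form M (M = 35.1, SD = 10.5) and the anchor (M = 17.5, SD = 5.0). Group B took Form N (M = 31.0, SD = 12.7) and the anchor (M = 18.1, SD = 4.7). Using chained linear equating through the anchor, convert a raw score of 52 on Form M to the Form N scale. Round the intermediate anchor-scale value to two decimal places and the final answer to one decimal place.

Form M → anchor (Group A): v = (5.0/10.5)(52 − 35.1) + 17.5 = 25.55
anchor → Form N (Group B): y = (12.7/4.7)(25.55 − 18.1) + 31.0 = 51.1

51.1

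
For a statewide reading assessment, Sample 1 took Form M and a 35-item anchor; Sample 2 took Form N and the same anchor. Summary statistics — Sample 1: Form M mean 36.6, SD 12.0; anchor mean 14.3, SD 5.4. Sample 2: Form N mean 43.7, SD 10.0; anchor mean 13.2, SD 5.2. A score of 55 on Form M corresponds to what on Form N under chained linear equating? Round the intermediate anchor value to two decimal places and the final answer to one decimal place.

Form M → anchor (Sample 1): v = (5.4/12.0)(55 − 36.6) + 14.3 = 22.58
anchor → Form N (Sample 2): y = (10.0/5.2)(22.58 − 13.2) + 43.7 = 61.7

61.7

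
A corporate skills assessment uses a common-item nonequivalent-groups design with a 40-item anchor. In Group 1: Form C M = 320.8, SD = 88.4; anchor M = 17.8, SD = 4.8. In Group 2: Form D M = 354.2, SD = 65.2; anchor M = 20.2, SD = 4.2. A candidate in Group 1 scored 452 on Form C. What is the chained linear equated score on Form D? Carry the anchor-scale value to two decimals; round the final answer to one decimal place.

427.5

Form C → anchor (Group 1): v = (4.8/88.4)(452 − 320.8) + 17.8 = 24.92
anchor → Form D (Group 2): y = (65.2/4.2)(24.92 − 20.2) + 354.2 = 427.5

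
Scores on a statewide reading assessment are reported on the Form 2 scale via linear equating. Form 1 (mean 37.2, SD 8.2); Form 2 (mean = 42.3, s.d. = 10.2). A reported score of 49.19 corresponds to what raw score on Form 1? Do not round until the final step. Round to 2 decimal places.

Invert y = (SD_Y/SD_X)(x − M_X) + M_Y:
x = (SD_X/SD_Y)(y − M_Y) + M_X = (8.2/10.2)(49.19 − 42.3) + 37.2
x = 0.803922 × 6.890 + 37.2 = 42.74

42.74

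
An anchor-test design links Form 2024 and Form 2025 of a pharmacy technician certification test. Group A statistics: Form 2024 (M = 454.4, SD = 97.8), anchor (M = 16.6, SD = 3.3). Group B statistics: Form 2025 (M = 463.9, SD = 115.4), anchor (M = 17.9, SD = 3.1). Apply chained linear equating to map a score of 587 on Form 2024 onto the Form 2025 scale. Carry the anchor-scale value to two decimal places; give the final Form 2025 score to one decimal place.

581.9

Form 2024 → anchor (Group A): v = (3.3/97.8)(587 − 454.4) + 16.6 = 21.07
anchor → Form 2025 (Group B): y = (115.4/3.1)(21.07 − 17.9) + 463.9 = 581.9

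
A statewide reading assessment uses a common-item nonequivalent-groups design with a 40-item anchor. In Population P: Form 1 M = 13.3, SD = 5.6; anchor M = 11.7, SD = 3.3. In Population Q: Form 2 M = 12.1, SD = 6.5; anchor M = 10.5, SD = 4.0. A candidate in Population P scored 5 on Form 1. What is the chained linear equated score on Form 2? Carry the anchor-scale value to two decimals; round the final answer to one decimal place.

6.1

Form 1 → anchor (Population P): v = (3.3/5.6)(5 − 13.3) + 11.7 = 6.81
anchor → Form 2 (Population Q): y = (6.5/4.0)(6.81 − 10.5) + 12.1 = 6.1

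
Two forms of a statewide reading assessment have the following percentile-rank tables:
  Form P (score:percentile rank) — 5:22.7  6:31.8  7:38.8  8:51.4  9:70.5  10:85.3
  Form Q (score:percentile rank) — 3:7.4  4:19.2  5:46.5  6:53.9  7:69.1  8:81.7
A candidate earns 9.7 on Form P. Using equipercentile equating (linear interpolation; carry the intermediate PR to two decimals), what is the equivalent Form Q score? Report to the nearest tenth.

7.9

PR of 9.7 on Form P: 70.5 + (9.7 − 9)/(10 − 9) × (85.3 − 70.5) = 80.86
On Form Q, PR 80.86 falls between score 7 (PR 69.1) and 8 (PR 81.7).
Interpolate: 7 + (80.86 − 69.1)/(81.7 − 69.1) × (8 − 7) = 7.9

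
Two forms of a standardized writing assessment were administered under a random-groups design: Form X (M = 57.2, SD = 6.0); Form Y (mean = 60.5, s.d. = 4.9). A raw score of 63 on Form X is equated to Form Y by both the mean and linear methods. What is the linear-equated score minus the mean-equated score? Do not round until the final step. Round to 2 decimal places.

Mean-equated: 63 + (60.5 − 57.2) = 66.30
Linear-equated: (4.9/6.0)(63 − 57.2) + 60.5 = 65.237
Difference = 65.237 − 66.30 = -1.06

-1.06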